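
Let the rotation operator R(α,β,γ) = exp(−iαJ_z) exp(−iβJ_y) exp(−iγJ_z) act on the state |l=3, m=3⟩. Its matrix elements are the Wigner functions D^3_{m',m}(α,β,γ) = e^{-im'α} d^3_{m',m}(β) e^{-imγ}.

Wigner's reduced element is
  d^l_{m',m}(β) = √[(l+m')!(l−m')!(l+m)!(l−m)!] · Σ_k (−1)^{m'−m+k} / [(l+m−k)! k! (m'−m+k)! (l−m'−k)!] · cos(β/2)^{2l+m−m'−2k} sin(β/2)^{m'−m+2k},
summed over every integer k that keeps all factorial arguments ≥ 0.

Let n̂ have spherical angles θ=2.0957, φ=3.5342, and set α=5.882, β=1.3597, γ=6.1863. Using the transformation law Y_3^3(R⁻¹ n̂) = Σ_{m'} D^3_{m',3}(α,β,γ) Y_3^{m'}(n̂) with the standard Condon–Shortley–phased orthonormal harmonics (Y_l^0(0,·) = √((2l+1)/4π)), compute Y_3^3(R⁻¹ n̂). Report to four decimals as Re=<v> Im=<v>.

Re=0.1455 Im=0.0474

Need the full column D^3_{m',3} for m'=−3..3 at α=5.882, β=1.3597, γ=6.1863.
cos(β/2)=0.777667, sin(β/2)=0.628676
d^3_{-3,3}: single k=6 term ⇒ +0.061739;  D = +0.037751-0.048853i
d^3_{-2,3}: single k=5 term ⇒ +0.187070;  D = +0.163108-0.091603i
d^3_{-1,3}: single k=4 term ⇒ +0.365882;  D = +0.363650-0.040358i
d^3_{0,3}: single k=3 term ⇒ +0.522610;  D = +0.500689+0.149770i
d^3_{1,3}: single k=2 term ⇒ +0.559854;  D = +0.431128+0.357162i
d^3_{2,3}: single k=1 term ⇒ +0.437997;  D = +0.201391+0.388951i
d^3_{3,3}: single k=0 term ⇒ +0.221188;  D = +0.016923+0.220540i
Y_3^{m'}(θ=2.0957,φ=3.5342) and Σ D·Y over m':
  (+0.0378-0.0489i)·(-0.1035+0.2498i)  (+0.1631-0.0916i)·(-0.2712+0.2711i)  (+0.3636-0.0404i)·(-0.0661+0.0274i)  (+0.5007+0.1498i)·(+0.3262+0.0000i)  (+0.4311+0.3572i)·(+0.0661+0.0274i)  (+0.2014+0.3890i)·(-0.2712-0.2711i)  (+0.0169+0.2205i)·(+0.1035+0.2498i)
Y_3^3(R⁻¹ n̂) = +0.145514+0.047371i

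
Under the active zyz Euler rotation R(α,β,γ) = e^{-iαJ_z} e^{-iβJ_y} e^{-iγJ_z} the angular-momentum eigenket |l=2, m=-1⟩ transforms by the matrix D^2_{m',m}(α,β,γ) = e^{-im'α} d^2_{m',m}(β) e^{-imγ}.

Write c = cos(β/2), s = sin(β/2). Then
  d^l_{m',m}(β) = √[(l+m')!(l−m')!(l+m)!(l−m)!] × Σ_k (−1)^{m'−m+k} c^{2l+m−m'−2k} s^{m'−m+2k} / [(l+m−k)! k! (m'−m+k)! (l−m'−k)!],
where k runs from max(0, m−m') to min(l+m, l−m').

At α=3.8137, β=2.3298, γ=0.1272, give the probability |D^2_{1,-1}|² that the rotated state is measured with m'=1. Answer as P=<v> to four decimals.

Split into d^2_{1,-1}(β=2.3298) × two z-phases.
Half-angle: c=0.394842, s=0.918749. N=√(6·1·1·6)=6.000000
k: max(0,(-1)−(1))=0 … min(2+(-1),2−(1))=1
  k=0: (−1)^2·6.0000/(2)·0.3948^2·0.9187^2 = +0.394787
  k=1: (−1)^3·6.0000/(6)·0.3948^0·0.9187^4 = -0.712504
d^2_{1,-1}(2.3298) = +0.394787 -0.712504 = -0.317717
|D^2_{1,-1}|² = |d^2_{1,-1}(β)|² = (-0.317717)² = 0.100944 (the z-rotation phases have unit modulus)

P=0.1009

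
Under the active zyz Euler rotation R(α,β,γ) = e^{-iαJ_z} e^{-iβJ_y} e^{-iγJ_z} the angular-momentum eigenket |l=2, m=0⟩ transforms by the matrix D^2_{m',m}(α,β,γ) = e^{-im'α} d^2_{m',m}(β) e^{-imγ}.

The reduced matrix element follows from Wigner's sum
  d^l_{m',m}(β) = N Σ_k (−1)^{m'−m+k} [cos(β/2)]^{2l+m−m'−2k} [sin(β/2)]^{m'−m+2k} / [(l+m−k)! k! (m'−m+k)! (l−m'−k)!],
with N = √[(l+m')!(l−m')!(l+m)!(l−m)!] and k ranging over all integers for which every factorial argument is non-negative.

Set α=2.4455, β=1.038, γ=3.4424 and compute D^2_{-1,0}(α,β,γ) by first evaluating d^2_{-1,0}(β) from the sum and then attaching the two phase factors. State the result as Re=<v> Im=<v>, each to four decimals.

D^2_{-1,0}(2.4455,1.038,3.4424) = e^{-i·-1·2.4455}·d^2_{-1,0}(1.038)·e^{-i·0·3.4424}. Compute d first:
c=cos(1.038/2)=0.868316, s=sin(1.038/2)=0.496012; N=√[1·6·2·2]=4.898979
k: max(0,(0)−(-1))=1 … min(2+(0),2−(-1))=2
  k=1: (−1)^0·4.8990/(2)·0.8683^3·0.4960^1 = +0.795428
  k=2: (−1)^1·4.8990/(2)·0.8683^1·0.4960^3 = -0.259555
d^2_{-1,0}(1.038) = +0.795428 -0.259555 = +0.535872
Phases: e^{-i·(-1)·2.4455}=-0.767354+0.641224i, e^{-i·(0)·3.4424}=+1.000000+0.000000i ⇒ D=-0.411204+0.343614i

Re=-0.4112 Im=0.3436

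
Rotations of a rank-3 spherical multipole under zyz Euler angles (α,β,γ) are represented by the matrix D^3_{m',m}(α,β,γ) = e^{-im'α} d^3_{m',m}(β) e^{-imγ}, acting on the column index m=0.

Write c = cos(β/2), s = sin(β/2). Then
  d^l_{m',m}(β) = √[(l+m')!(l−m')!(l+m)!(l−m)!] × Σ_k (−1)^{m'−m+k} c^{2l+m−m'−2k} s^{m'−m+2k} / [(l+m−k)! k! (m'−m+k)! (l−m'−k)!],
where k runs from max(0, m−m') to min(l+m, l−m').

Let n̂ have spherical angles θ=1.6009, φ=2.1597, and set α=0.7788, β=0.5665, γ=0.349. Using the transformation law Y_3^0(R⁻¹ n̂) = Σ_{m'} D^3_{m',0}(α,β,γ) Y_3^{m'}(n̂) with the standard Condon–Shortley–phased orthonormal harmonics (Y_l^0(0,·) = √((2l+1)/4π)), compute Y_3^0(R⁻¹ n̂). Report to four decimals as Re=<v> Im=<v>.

Need the full column D^3_{m',0} for m'=−3..3 at α=0.7788, β=0.5665, γ=0.349.
cos(β/2)=0.960152, sin(β/2)=0.279478
d^3_{-3,0}: single k=3 term ⇒ +0.086412;  D = -0.059881+0.062300i
d^3_{-2,0}: k∈[2..3] ⇒ +0.363593 -0.030806 = +0.332787;  D = +0.004391+0.332758i
d^3_{-1,0}: k∈[1..3] ⇒ +0.790020 -0.200804 +0.005671 = +0.594887;  D = +0.423415+0.417864i
d^3_{0,0}: k∈[0..3] ⇒ +0.783503 -0.597444 +0.050619 -0.000477 = +0.236201;  D = +0.236201+0.000000i
d^3_{1,0}: k∈[0..2] ⇒ -0.790020 +0.200804 -0.005671 = -0.594887;  D = -0.423415+0.417864i
d^3_{2,0}: k∈[0..1] ⇒ +0.363593 -0.030806 = +0.332787;  D = +0.004391-0.332758i
d^3_{3,0}: single k=0 term ⇒ -0.086412;  D = +0.059881+0.062300i
Y_3^{m'}(θ=1.6009,φ=2.1597) and Σ D·Y over m':
  (-0.0599+0.0623i)·(+0.4087-0.0811i)  (+0.0044+0.3328i)·(+0.0118-0.0284i)  (+0.4234+0.4179i)·(+0.1786+0.2674i)  (+0.2362+0.0000i)·(+0.0336+0.0000i)  (-0.4234+0.4179i)·(-0.1786+0.2674i)  (+0.0044-0.3328i)·(+0.0118+0.0284i)  (+0.0599+0.0623i)·(-0.4087-0.0811i)
Y_3^0(R⁻¹ n̂) = -0.084112-0.000000i

Re=-0.0841 Im=0.0000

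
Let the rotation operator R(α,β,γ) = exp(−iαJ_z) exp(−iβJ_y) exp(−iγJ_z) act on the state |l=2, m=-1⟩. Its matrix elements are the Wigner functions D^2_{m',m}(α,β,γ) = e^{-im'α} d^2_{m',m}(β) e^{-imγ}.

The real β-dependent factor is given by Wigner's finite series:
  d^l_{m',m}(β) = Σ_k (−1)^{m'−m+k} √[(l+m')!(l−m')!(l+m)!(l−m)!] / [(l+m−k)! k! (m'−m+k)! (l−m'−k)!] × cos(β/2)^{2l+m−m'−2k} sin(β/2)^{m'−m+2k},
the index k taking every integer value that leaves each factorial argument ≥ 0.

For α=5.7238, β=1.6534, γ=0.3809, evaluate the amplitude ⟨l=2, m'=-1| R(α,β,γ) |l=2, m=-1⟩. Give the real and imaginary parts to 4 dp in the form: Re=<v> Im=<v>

D^2_{-1,-1}(5.7238,1.6534,0.3809) = e^{-i·-1·5.7238}·d^2_{-1,-1}(1.6534)·e^{-i·-1·0.3809}. Compute d first:
c=cos(1.6534/2)=0.677307, s=sin(1.6534/2)=0.735700; N=√[1·6·1·6]=6.000000
k∈{0,1} keeps every argument non-negative
  k=0: (−1)^0·6.0000/(6)·0.6773^4·0.7357^0 = +0.210447
  k=1: (−1)^1·6.0000/(2)·0.6773^2·0.7357^2 = -0.744894
d^2_{-1,-1}(1.6534) = +0.210447 -0.744894 = -0.534447
Phases: e^{-i·(-1)·5.7238}=+0.847581-0.530665i, e^{-i·(-1)·0.3809}=+0.928330+0.371756i ⇒ D=-0.525957+0.094885i

Re=-0.5260 Im=0.0949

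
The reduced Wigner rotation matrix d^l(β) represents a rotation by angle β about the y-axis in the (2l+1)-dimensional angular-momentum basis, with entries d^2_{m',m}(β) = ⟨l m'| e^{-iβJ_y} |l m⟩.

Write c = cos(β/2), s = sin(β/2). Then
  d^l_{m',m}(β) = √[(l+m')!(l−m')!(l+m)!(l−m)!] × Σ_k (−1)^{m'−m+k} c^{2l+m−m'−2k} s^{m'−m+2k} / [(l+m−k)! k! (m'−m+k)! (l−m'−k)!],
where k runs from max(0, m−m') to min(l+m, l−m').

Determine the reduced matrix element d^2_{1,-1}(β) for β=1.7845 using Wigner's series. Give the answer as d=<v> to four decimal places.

d=0.3490

d^2_{1,-1}(β=1.7845) via Wigner's sum:
Half-angle: c=0.627662, s=0.778486. N=√(6·1·1·6)=6.000000
The bounds max(0,m−m')=0 and min(l+m,l−m')=1 give 2 terms
  k=0: (−1)^2·6.0000/(2)·0.6277^2·0.7785^2 = +0.716266
  k=1: (−1)^3·6.0000/(6)·0.6277^0·0.7785^4 = -0.367285
d^2_{1,-1}(1.7845) = +0.716266 -0.367285 = +0.348981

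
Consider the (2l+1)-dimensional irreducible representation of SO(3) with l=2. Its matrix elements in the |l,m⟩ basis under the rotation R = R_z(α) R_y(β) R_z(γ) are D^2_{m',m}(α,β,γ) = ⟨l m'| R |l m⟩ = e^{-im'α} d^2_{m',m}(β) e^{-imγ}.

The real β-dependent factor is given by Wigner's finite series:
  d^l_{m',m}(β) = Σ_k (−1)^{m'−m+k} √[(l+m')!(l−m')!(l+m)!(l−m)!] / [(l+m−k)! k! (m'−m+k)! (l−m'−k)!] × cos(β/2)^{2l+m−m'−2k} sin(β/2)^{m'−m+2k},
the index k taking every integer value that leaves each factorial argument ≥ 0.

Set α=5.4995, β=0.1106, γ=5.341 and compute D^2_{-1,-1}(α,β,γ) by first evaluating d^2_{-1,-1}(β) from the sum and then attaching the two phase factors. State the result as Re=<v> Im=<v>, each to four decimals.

Re=-0.1521 Im=-0.9729

First d^2_{-1,-1}(β=0.1106), then the phase factors e^{-i(-1)α} and e^{-i(-1)γ}:
Half-angle: c=0.998471, s=0.055272. N=√(1·6·1·6)=6.000000
Admissible k: 0..1 (factorial args all ≥0)
  k=0: (−1)^0·6.0000/(6)·0.9985^4·0.0553^0 = +0.993899
  k=1: (−1)^1·6.0000/(2)·0.9985^2·0.0553^2 = -0.009137
d^2_{-1,-1}(0.1106) = +0.993899 -0.009137 = +0.984762
D = (+0.708317-0.705895i)·(+0.984762)·(+0.588022-0.808845i) = -0.152100-0.972945i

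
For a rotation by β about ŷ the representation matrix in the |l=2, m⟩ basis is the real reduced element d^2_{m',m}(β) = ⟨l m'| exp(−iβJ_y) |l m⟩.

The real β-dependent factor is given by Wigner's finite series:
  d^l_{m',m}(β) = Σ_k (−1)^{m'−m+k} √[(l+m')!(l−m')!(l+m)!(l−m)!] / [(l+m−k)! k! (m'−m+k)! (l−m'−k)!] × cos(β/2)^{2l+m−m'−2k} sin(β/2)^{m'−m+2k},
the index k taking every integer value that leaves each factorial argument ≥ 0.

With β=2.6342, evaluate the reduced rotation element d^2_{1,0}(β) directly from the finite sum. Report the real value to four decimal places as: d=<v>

d^2_{1,0}(β=2.6342) via Wigner's sum:
c=cos(2.6342/2)=0.250984, s=sin(2.6342/2)=0.967991; N=√[6·1·2·2]=4.898979
Admissible k: 0..1 (factorial args all ≥0)
  k=0: (−1)^1·4.8990/(2)·0.2510^3·0.9680^1 = -0.037487
  k=1: (−1)^2·4.8990/(2)·0.2510^1·0.9680^3 = +0.557616
d^2_{1,0}(2.6342) = -0.037487 +0.557616 = +0.520129

d=0.5201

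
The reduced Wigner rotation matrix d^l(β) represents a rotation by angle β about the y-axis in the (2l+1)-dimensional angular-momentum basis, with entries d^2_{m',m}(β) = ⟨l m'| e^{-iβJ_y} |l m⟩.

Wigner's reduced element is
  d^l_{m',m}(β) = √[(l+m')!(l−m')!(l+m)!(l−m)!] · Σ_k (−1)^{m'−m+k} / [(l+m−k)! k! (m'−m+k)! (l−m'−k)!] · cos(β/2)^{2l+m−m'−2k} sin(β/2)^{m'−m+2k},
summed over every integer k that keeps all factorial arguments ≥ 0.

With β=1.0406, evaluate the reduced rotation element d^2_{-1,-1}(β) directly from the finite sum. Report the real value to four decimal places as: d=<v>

d=0.0086

d^2_{-1,-1}(β=1.0406) via Wigner's sum:
c=cos(1.0406/2)=0.867670, s=sin(1.0406/2)=0.497140; N=√[1·6·1·6]=6.000000
k∈{0,1} keeps every argument non-negative
  k=0: (−1)^0·6.0000/(6)·0.8677^4·0.4971^0 = +0.566785
  k=1: (−1)^1·6.0000/(2)·0.8677^2·0.4971^2 = -0.558199
d^2_{-1,-1}(1.0406) = +0.566785 -0.558199 = +0.008587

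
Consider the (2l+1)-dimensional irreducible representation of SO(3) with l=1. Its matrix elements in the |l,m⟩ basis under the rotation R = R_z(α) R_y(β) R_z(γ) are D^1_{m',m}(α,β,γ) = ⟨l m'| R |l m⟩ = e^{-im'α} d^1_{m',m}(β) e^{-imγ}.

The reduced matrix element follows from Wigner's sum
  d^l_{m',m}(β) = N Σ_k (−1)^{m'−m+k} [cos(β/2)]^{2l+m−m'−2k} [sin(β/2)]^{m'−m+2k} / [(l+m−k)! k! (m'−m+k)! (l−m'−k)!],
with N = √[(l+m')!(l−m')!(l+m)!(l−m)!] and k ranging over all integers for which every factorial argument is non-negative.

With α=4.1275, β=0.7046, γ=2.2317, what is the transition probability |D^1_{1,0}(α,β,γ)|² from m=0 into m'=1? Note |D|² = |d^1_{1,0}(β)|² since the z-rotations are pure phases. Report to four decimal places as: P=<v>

First d^1_{1,0}(β=0.7046), then the phase factors e^{-i(1)α} and e^{-i(0)γ}:
c=cos(0.7046/2)=0.938582, s=sin(0.7046/2)=0.345057; N=√[2·1·1·1]=1.414214
k: max(0,(0)−(1))=0 … min(1+(0),1−(1))=0
  k=0: (−1)^1·1.4142/(1)·0.9386^1·0.3451^1 = -0.458014
d^1_{1,0}(0.7046) = -0.458014
|D^1_{1,0}|² = |d^1_{1,0}(β)|² = (-0.458014)² = 0.209777 (the z-rotation phases have unit modulus)

P=0.2098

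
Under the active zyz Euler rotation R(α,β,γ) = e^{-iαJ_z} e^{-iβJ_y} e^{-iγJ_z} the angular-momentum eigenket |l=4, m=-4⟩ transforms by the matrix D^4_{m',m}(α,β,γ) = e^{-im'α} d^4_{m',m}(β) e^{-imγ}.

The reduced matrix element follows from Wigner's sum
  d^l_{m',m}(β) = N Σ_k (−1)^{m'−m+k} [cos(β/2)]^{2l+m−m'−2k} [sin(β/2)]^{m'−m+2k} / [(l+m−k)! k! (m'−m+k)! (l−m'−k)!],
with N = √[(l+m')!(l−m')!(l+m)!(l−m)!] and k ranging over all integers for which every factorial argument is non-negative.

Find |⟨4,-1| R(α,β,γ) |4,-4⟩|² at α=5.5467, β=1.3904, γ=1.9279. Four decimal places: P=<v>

P=0.2758

Split into d^4_{-1,-4}(β=1.3904) × two z-phases.
Half-angle: c=0.767926, s=0.640539. N=√(6·120·1·40320)=5387.986637
Admissible k: 0..0 (factorial args all ≥0)
  k=0: (−1)^3·5387.9866/(720)·0.7679^5·0.6405^3 = -0.525202
d^4_{-1,-4}(1.3904) = -0.525202
|D^4_{-1,-4}|² = |d^4_{-1,-4}(β)|² = (-0.525202)² = 0.275837 (the z-rotation phases have unit modulus)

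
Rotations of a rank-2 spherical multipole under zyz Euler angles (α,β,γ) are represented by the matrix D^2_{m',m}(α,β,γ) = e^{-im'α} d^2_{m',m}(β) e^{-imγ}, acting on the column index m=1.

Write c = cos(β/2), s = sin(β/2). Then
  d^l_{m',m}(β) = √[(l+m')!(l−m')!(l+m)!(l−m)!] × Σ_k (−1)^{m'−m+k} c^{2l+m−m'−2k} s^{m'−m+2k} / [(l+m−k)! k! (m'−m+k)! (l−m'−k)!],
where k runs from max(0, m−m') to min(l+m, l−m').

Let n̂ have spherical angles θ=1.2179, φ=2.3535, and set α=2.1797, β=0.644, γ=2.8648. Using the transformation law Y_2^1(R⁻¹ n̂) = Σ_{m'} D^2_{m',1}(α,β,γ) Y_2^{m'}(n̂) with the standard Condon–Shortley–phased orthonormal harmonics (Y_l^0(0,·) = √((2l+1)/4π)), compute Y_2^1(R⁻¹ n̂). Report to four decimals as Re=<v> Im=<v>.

Need the full column D^2_{m',1} for m'=−2..2 at α=2.1797, β=0.644, γ=2.8648.
cos(β/2)=0.948604, sin(β/2)=0.316464
d^2_{-2,1}: single k=3 term ⇒ +0.060130;  D = +0.004577+0.059955i
d^2_{-1,1}: k∈[2..3] ⇒ +0.270359 -0.010030 = +0.260329;  D = +0.201587-0.164723i
d^2_{0,1}: k∈[1..2] ⇒ +0.661692 -0.073644 = +0.588048;  D = -0.565665-0.160697i
d^2_{1,1}: k∈[0..1] ⇒ +0.809731 -0.270359 = +0.539371;  D = +0.175856+0.509898i
d^2_{2,1}: single k=0 term ⇒ -0.540269;  D = -0.318201+0.436622i
Y_2^{m'}(θ=1.2179,φ=2.3535) and Σ D·Y over m':
  (+0.0046+0.0600i)·(-0.0018+0.3401i)  (+0.2016-0.1647i)·(-0.1767-0.1776i)  (-0.5657-0.1607i)·(-0.2024+0.0000i)  (+0.1759+0.5099i)·(+0.1767-0.1776i)  (-0.3182+0.4366i)·(-0.0018-0.3401i)
Y_2^1(R⁻¹ n̂) = +0.299935+0.193544i

Re=0.2999 Im=0.1935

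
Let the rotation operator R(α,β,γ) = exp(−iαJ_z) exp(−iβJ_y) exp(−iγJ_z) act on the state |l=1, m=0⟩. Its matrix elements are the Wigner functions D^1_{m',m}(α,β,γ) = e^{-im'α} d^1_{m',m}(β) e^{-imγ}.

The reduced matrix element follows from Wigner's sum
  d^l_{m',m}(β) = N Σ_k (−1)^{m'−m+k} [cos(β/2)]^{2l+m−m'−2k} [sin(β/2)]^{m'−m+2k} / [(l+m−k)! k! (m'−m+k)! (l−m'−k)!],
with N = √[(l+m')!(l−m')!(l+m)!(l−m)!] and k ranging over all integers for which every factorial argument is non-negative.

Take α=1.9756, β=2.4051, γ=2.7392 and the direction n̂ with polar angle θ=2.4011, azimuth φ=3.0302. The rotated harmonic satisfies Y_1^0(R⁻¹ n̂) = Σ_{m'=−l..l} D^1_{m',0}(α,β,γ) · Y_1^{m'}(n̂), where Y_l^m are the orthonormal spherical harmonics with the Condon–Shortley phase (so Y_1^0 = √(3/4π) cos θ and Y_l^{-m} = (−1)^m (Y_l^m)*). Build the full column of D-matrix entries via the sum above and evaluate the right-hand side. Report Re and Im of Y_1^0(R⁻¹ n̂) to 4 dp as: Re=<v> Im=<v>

Need the full column D^1_{m',0} for m'=−1..1 at α=1.9756, β=2.4051, γ=2.7392.
cos(β/2)=0.359980, sin(β/2)=0.932960
d^1_{-1,0}: single k=1 term ⇒ +0.474959;  D = -0.187057+0.436573i
d^1_{0,0}: k∈[0..1] ⇒ +0.129586 -0.870414 = -0.740829;  D = -0.740829+0.000000i
d^1_{1,0}: single k=0 term ⇒ -0.474959;  D = +0.187057+0.436573i
Y_1^{m'}(θ=2.4011,φ=3.0302) and Σ D·Y over m':
  (-0.1871+0.4366i)·(-0.2316-0.0259i)  (-0.7408+0.0000i)·(-0.3607+0.0000i)  (+0.1871+0.4366i)·(+0.2316-0.0259i)
Y_1^0(R⁻¹ n̂) = +0.376469+0.000000i

Re=0.3765 Im=0.0000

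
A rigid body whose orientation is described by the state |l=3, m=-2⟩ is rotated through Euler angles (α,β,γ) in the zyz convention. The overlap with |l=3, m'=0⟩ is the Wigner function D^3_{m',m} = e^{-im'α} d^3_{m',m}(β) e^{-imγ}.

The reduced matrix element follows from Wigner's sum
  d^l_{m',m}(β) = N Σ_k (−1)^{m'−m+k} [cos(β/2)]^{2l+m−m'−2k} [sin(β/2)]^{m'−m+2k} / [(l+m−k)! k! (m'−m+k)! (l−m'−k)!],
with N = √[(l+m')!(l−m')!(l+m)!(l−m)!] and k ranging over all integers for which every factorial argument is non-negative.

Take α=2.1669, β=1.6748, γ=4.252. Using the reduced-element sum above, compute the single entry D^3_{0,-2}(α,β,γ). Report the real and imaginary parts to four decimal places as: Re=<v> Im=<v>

First d^3_{0,-2}(β=1.6748), then the phase factors e^{-i(0)α} and e^{-i(-2)γ}:
Half-angle: c=0.669397, s=0.742905. N=√(6·6·1·120)=65.726707
The bounds max(0,m−m')=0 and min(l+m,l−m')=1 give 2 terms
  k=0: (−1)^2·65.7267/(12)·0.6694^4·0.7429^2 = +0.606962
  k=1: (−1)^3·65.7267/(12)·0.6694^2·0.7429^4 = -0.747586
d^3_{0,-2}(1.6748) = +0.606962 -0.747586 = -0.140624
D = (+1.000000+0.000000i)·(-0.140624)·(-0.605201+0.796073i) = +0.085106-0.111947i

Re=0.0851 Im=-0.1119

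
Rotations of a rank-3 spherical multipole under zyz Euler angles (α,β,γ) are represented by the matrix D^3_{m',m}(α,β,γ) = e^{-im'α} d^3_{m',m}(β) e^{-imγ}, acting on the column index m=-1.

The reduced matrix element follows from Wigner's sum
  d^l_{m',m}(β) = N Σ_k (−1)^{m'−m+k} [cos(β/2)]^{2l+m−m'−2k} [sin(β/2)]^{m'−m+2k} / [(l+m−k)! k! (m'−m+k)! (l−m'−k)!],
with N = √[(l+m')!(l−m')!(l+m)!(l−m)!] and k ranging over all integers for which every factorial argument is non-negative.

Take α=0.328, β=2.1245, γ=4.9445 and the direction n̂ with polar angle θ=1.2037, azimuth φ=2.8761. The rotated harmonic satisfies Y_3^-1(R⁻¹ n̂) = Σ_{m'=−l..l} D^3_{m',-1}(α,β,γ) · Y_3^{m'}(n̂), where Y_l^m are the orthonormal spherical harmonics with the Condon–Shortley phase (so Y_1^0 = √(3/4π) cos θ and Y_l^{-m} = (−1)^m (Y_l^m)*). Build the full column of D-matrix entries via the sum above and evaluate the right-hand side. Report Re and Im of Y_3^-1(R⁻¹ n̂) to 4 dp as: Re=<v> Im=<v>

Re=-0.4050 Im=-0.1830

Need the full column D^3_{m',-1} for m'=−3..3 at α=0.328, β=2.1245, γ=4.9445.
cos(β/2)=0.486908, sin(β/2)=0.873453
d^3_{-3,-1}: single k=2 term ⇒ +0.166078;  D = +0.155741-0.057678i
d^3_{-2,-1}: k∈[1..2] ⇒ +0.075592 -0.486508 = -0.410916;  D = -0.318822+0.259238i
d^3_{-1,-1}: k∈[0..2] ⇒ +0.013325 -0.343050 +0.827949 = +0.498225;  D = +0.264697-0.422094i
d^3_{0,-1}: k∈[0..2] ⇒ -0.082807 +0.799414 -0.857503 = -0.140896;  D = -0.032411+0.137118i
d^3_{1,-1}: k∈[0..2] ⇒ +0.257287 -1.103933 +0.444056 = -0.402589;  D = +0.038545+0.400740i
d^3_{2,-1}: k∈[0..1] ⇒ -0.486508 +0.782790 = +0.296282;  D = -0.121863-0.270060i
d^3_{3,-1}: single k=0 term ⇒ +0.534439;  D = -0.365032-0.390354i
Y_3^{m'}(θ=1.2037,φ=2.8761) and Σ D·Y over m':
  (+0.1557-0.0577i)·(-0.2372-0.2425i)  (-0.3188+0.2592i)·(+0.2755+0.1618i)  (+0.2647-0.4221i)·(+0.1036+0.0282i)  (-0.0324+0.1371i)·(-0.3155+0.0000i)  (+0.0385+0.4007i)·(-0.1036+0.0282i)  (-0.1219-0.2701i)·(+0.2755-0.1618i)  (-0.3650-0.3904i)·(+0.2372-0.2425i)
Y_3^-1(R⁻¹ n̂) = -0.405024-0.182982i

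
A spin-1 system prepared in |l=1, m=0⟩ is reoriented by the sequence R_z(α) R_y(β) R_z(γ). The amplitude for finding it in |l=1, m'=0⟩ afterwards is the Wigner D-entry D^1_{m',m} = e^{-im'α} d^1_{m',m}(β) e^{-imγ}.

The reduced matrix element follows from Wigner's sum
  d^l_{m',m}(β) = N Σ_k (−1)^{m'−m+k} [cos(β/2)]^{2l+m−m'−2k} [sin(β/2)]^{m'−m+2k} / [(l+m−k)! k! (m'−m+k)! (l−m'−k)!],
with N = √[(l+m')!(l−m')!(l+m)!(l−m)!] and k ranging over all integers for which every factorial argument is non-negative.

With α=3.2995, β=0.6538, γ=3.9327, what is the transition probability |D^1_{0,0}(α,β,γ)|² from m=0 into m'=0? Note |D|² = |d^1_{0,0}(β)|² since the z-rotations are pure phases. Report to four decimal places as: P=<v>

First d^1_{0,0}(β=0.6538), then the phase factors e^{-i(0)α} and e^{-i(0)γ}:
c=cos(0.6538/2)=0.947042, s=sin(0.6538/2)=0.321109; N=√[1·1·1·1]=1.000000
Admissible k: 0..1 (factorial args all ≥0)
  k=0: (−1)^0·1.0000/(1)·0.9470^2·0.3211^0 = +0.896889
  k=1: (−1)^1·1.0000/(1)·0.9470^0·0.3211^2 = -0.103111
d^1_{0,0}(0.6538) = +0.896889 -0.103111 = +0.793778
|D^1_{0,0}|² = |d^1_{0,0}(β)|² = (+0.793778)² = 0.630084 (the z-rotation phases have unit modulus)

P=0.6301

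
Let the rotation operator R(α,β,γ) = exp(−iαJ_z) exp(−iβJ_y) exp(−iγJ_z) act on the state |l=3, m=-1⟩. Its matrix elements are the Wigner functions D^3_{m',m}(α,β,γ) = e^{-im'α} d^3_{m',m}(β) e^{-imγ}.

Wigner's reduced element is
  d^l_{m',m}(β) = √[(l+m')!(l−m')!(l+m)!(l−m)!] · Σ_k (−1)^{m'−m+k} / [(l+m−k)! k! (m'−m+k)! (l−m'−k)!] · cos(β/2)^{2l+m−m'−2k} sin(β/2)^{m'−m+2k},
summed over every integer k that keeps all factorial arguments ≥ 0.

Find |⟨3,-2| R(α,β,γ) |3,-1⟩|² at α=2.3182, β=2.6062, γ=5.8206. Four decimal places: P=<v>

P=0.0102

D^3_{-2,-1}(2.3182,2.6062,5.8206) = e^{-i·-2·2.3182}·d^3_{-2,-1}(2.6062)·e^{-i·-1·5.8206}. Compute d first:
Half-angle: c=0.264511, s=0.964383. N=√(1·120·2·24)=75.894664
k∈{1,2} keeps every argument non-negative
  k=1: (−1)^0·75.8947/(24)·0.2645^5·0.9644^1 = +0.003949
  k=2: (−1)^1·75.8947/(12)·0.2645^3·0.9644^3 = -0.104980
d^3_{-2,-1}(2.6062) = +0.003949 -0.104980 = -0.101031
|D^3_{-2,-1}|² = |d^3_{-2,-1}(β)|² = (-0.101031)² = 0.010207 (the z-rotation phases have unit modulus)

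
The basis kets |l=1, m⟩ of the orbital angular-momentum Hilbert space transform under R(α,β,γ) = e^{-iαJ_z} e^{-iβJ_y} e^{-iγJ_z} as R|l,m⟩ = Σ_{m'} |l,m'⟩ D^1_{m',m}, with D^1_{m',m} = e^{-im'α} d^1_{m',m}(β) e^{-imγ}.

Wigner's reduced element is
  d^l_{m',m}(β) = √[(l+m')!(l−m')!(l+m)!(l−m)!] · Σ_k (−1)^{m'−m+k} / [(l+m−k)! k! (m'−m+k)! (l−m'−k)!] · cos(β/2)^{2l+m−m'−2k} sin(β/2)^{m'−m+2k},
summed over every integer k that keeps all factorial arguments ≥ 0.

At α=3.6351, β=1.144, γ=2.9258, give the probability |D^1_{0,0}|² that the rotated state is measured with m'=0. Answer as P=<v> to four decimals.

P=0.1714

First d^1_{0,0}(β=1.144), then the phase factors e^{-i(0)α} and e^{-i(0)γ}:
With c≡cos(β/2)=0.840820 and s≡sin(β/2)=0.541315, N=[1·1·1·1]^{1/2}=1.000000
The bounds max(0,m−m')=0 and min(l+m,l−m')=1 give 2 terms
  k=0: (−1)^0·1.0000/(1)·0.8408^2·0.5413^0 = +0.706978
  k=1: (−1)^1·1.0000/(1)·0.8408^0·0.5413^2 = -0.293022
d^1_{0,0}(1.144) = +0.706978 -0.293022 = +0.413957
|D^1_{0,0}|² = |d^1_{0,0}(β)|² = (+0.413957)² = 0.171360 (the z-rotation phases have unit modulus)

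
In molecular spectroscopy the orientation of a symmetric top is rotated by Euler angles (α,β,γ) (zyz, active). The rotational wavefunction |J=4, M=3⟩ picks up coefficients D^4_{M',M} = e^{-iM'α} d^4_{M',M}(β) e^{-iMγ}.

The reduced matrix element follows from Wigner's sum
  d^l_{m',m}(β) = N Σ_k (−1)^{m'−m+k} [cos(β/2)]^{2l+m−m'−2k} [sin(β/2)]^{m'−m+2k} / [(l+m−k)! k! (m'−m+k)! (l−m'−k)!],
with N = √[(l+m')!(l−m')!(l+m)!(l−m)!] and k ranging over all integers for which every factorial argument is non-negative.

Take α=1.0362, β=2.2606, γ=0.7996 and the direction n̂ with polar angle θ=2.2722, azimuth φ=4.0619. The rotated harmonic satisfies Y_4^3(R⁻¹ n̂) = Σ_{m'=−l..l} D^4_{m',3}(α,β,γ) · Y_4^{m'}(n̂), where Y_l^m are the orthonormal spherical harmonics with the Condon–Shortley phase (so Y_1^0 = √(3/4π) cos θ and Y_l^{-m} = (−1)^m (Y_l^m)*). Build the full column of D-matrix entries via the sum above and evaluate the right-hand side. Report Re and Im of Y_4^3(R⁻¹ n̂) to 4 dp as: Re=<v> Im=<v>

Re=-0.1106 Im=-0.1770

Need the full column D^4_{m',3} for m'=−4..4 at α=1.0362, β=2.2606, γ=0.7996.
cos(β/2)=0.426388, sin(β/2)=0.904540
d^4_{-4,3}: single k=7 term ⇒ +0.597510;  D = -0.104151+0.588363i
d^4_{-3,3}: k∈[6..7] ⇒ +0.697069 -0.448149 = +0.248920;  D = +0.188804+0.162217i
d^4_{-2,3}: k∈[5..6] ⇒ +0.526915 -0.790432 = -0.263516;  D = -0.249603+0.084493i
d^4_{-1,3}: k∈[4..5] ⇒ +0.292720 -0.790402 = -0.497683;  D = -0.102869+0.486935i
d^4_{0,3}: k∈[3..4] ⇒ +0.123417 -0.555418 = -0.432001;  D = +0.318204+0.292183i
d^4_{1,3}: k∈[2..3] ⇒ +0.039026 -0.292720 = -0.253693;  D = +0.242852-0.073372i
d^4_{2,3}: k∈[1..2] ⇒ +0.008672 -0.117084 = -0.108411;  D = +0.025895-0.105273i
d^4_{3,3}: k∈[0..1] ⇒ +0.001093 -0.034418 = -0.033326;  D = -0.023790-0.023337i
d^4_{4,3}: single k=0 term ⇒ -0.006556;  D = -0.006335+0.001688i
Y_4^{m'}(θ=2.2722,φ=4.0619) and Σ D·Y over m':
  (-0.1042+0.5884i)·(-0.1293+0.0774i)  (+0.1888+0.1622i)·(-0.3343-0.1338i)  (-0.2496+0.0845i)·(-0.0996-0.3603i)  (-0.1029+0.4869i)·(-0.0120+0.0158i)  (+0.3182+0.2922i)·(-0.3621+0.0000i)  (+0.2429-0.0734i)·(+0.0120+0.0158i)  (+0.0259-0.1053i)·(-0.0996+0.3603i)  (-0.0238-0.0233i)·(+0.3343-0.1338i)  (-0.0063+0.0017i)·(-0.1293-0.0774i)
Y_4^3(R⁻¹ n̂) = -0.110594-0.176992i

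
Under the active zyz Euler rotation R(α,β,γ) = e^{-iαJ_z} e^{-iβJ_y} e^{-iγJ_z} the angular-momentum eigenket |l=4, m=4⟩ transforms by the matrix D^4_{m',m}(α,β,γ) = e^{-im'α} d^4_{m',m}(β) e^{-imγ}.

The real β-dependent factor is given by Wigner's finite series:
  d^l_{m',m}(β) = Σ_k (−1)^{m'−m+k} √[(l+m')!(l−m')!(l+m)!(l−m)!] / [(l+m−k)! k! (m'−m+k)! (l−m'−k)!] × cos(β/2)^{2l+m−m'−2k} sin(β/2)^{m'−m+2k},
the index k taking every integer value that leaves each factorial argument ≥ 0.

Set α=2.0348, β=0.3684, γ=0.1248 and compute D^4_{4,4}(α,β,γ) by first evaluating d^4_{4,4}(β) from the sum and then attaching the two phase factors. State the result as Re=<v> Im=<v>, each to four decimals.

First d^4_{4,4}(β=0.3684), then the phase factors e^{-i(4)α} and e^{-i(4)γ}:
c=cos(0.3684/2)=0.983083, s=sin(0.3684/2)=0.183160; N=√[40320·1·40320·1]=40320.000000
Admissible k: 0..0 (factorial args all ≥0)
  k=0: (−1)^0·40320.0000/(40320)·0.9831^8·0.1832^0 = +0.872412
d^4_{4,4}(0.3684) = +0.872412
D = (-0.281367-0.959600i)·(+0.872412)·(+0.877966-0.478723i) = -0.616284-0.617493i

Re=-0.6163 Im=-0.6175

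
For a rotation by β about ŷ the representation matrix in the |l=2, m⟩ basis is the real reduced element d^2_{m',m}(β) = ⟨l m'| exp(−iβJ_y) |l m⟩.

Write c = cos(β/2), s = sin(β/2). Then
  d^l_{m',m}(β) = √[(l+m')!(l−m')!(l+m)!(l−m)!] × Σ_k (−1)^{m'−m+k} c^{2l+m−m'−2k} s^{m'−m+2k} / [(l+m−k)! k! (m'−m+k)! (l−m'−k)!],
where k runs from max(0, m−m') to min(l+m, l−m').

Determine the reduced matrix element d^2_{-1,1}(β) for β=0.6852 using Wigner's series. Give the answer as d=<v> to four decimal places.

d=0.2876

d^2_{-1,1}(β=0.6852) via Wigner's sum:
c=cos(0.6852/2)=0.941884, s=sin(0.6852/2)=0.335937; N=√[1·6·6·1]=6.000000
k: max(0,(1)−(-1))=2 … min(2+(1),2−(-1))=3
  k=2: (−1)^0·6.0000/(2)·0.9419^2·0.3359^2 = +0.300353
  k=3: (−1)^1·6.0000/(6)·0.9419^0·0.3359^4 = -0.012736
d^2_{-1,1}(0.6852) = +0.300353 -0.012736 = +0.287617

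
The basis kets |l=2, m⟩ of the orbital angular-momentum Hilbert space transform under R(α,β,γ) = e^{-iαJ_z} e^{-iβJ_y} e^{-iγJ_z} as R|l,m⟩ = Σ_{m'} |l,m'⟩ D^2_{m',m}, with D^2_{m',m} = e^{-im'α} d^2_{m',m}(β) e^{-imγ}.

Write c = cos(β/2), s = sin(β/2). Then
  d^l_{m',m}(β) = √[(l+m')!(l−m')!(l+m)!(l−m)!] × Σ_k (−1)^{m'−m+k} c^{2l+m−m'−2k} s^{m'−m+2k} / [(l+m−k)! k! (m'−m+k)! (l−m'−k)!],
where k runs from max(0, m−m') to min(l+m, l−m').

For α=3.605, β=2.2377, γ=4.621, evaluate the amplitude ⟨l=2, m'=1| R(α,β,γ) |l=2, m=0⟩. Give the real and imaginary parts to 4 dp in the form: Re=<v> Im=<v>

Re=-0.5325 Im=0.2661

D^2_{1,0}(3.605,2.2377,4.621) = e^{-i·1·3.605}·d^2_{1,0}(2.2377)·e^{-i·0·4.621}. Compute d first:
Half-angle: c=0.436717, s=0.899599. N=√(6·1·2·2)=4.898979
k: max(0,(0)−(1))=0 … min(2+(0),2−(1))=1
  k=0: (−1)^1·4.8990/(2)·0.4367^3·0.8996^1 = -0.183538
  k=1: (−1)^2·4.8990/(2)·0.4367^1·0.8996^3 = +0.778794
d^2_{1,0}(2.2377) = -0.183538 +0.778794 = +0.595256
Phases: e^{-i·(1)·3.605}=-0.894535+0.446999i, e^{-i·(0)·4.621}=+1.000000+0.000000i ⇒ D=-0.532477+0.266079i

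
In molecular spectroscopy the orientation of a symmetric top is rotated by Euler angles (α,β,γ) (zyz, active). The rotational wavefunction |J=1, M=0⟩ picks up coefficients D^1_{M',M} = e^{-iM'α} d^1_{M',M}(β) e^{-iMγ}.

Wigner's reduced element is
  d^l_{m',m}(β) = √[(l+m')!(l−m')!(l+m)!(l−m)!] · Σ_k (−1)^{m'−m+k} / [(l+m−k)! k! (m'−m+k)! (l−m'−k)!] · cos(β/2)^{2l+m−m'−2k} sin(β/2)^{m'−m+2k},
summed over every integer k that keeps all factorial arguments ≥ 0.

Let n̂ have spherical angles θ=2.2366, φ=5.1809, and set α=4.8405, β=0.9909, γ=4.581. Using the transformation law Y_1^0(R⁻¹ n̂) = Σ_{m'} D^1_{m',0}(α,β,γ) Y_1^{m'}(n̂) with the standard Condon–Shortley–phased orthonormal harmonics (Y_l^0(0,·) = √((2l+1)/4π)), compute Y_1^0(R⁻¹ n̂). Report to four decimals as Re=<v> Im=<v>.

Need the full column D^1_{m',0} for m'=−1..1 at α=4.8405, β=0.9909, γ=4.581.
cos(β/2)=0.879755, sin(β/2)=0.475428
d^1_{-1,0}: single k=1 term ⇒ +0.591509;  D = +0.075572-0.586661i
d^1_{0,0}: k∈[0..1] ⇒ +0.773969 -0.226031 = +0.547937;  D = +0.547937+0.000000i
d^1_{1,0}: single k=0 term ⇒ -0.591509;  D = -0.075572-0.586661i
Y_1^{m'}(θ=2.2366,φ=5.1809) and Σ D·Y over m':
  (+0.0756-0.5867i)·(+0.1227+0.2424i)  (+0.5479+0.0000i)·(-0.3018+0.0000i)  (-0.0756-0.5867i)·(-0.1227+0.2424i)
Y_1^0(R⁻¹ n̂) = +0.137616+0.000000i

Re=0.1376 Im=0.0000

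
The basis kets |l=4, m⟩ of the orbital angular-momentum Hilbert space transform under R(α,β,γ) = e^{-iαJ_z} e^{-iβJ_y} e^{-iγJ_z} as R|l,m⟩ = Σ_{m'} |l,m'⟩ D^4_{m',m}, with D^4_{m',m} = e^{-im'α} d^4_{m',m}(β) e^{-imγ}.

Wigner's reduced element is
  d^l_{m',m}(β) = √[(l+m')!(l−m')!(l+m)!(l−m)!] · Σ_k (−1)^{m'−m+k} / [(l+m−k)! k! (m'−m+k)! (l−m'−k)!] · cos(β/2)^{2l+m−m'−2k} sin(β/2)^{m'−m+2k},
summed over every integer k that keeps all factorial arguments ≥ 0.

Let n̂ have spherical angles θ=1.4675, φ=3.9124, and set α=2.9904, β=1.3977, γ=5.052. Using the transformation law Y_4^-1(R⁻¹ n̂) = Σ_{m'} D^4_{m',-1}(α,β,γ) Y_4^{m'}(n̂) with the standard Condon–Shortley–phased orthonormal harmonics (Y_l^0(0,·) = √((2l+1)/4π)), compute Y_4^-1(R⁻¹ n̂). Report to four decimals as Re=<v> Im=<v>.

Need the full column D^4_{m',-1} for m'=−4..4 at α=2.9904, β=1.3977, γ=5.052.
cos(β/2)=0.765583, sin(β/2)=0.643338
d^4_{-4,-1}: single k=3 term ⇒ +0.524048;  D = -0.137334-0.505733i
d^4_{-3,-1}: k∈[2..3] ⇒ +0.661455 -0.778472 = -0.117017;  D = -0.013307-0.116258i
d^4_{-2,-1}: k∈[1..3] ⇒ +0.420745 -1.485536 +0.699336 = -0.365455;  D = -0.013601+0.365202i
d^4_{-1,-1}: k∈[0..3] ⇒ +0.118015 -1.250033 +1.765409 -0.415545 = +0.217846;  D = -0.040804+0.213991i
d^4_{0,-1}: k∈[0..3] ⇒ -0.443505 +1.879072 -1.326897 +0.156164 = +0.264833;  D = +0.088221-0.249707i
d^4_{1,-1}: k∈[0..3] ⇒ +0.833355 -1.765409 +0.623317 -0.029344 = -0.338080;  D = +0.159349-0.298171i
d^4_{2,-1}: k∈[0..2] ⇒ -0.990358 +1.049004 -0.148150 = -0.089503;  D = -0.053594+0.071683i
d^4_{3,-1}: k∈[0..1] ⇒ +0.778472 -0.329829 = +0.448644;  D = -0.319701+0.314758i
d^4_{4,-1}: single k=0 term ⇒ -0.370054;  D = -0.299794+0.216942i
Y_4^{m'}(θ=1.4675,φ=3.9124) and Σ D·Y over m':
  (-0.1373-0.5057i)·(-0.4324-0.0253i)  (-0.0133-0.1163i)·(+0.0858+0.0937i)  (-0.0136+0.3652i)·(-0.0089+0.3062i)  (-0.0408+0.2140i)·(+0.1018-0.0989i)  (+0.0882-0.2497i)·(+0.2840+0.0000i)  (+0.1593-0.2982i)·(-0.1018-0.0989i)  (-0.0536+0.0717i)·(-0.0089-0.3062i)  (-0.3197+0.3148i)·(-0.0858+0.0937i)  (-0.2998+0.2169i)·(-0.4324+0.0253i)
Y_4^-1(R⁻¹ n̂) = +0.085541+0.030457i

Re=0.0855 Im=0.0305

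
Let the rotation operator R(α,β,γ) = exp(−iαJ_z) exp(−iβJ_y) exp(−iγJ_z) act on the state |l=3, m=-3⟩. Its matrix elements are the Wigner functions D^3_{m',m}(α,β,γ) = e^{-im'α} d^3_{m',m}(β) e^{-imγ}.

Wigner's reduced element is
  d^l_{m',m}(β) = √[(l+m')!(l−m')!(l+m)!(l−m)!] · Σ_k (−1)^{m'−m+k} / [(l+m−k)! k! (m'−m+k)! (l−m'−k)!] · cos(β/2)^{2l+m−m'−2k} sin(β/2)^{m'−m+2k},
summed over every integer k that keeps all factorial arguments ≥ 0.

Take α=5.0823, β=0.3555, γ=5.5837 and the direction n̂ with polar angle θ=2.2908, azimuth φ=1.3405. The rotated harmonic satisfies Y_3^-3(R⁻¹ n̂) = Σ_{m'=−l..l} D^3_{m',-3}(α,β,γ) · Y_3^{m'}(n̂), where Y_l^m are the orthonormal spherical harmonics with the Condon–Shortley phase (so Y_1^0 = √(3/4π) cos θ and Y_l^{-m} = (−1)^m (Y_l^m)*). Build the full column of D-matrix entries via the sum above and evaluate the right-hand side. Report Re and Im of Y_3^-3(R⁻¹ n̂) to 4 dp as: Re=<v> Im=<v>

Re=-0.0602 Im=-0.0358

Need the full column D^3_{m',-3} for m'=−3..3 at α=5.0823, β=0.3555, γ=5.5837.
cos(β/2)=0.984244, sin(β/2)=0.176815
d^3_{-3,-3}: single k=0 term ⇒ +0.909111;  D = +0.759402+0.499790i
d^3_{-2,-3}: single k=0 term ⇒ -0.400046;  D = +0.084239-0.391076i
d^3_{-1,-3}: single k=0 term ⇒ +0.113631;  D = -0.112220+0.017851i
d^3_{0,-3}: single k=0 term ⇒ -0.023571;  D = +0.011868+0.020365i
d^3_{1,-3}: single k=0 term ⇒ +0.003667;  D = +0.002287-0.002867i
d^3_{2,-3}: single k=0 term ⇒ -0.000417;  D = -0.000398-0.000124i
d^3_{3,-3}: single k=0 term ⇒ +0.000031;  D = +0.000002+0.000030i
Y_3^{m'}(θ=2.2908,φ=1.3405) and Σ D·Y over m':
  (+0.7594+0.4998i)·(-0.1130+0.1366i)  (+0.0842-0.3911i)·(+0.3412+0.1693i)  (-0.1122+0.0179i)·(+0.0651-0.2777i)  (+0.0119+0.0204i)·(+0.2033+0.0000i)  (+0.0023-0.0029i)·(-0.0651-0.2777i)  (-0.0004-0.0001i)·(+0.3412-0.1693i)  (+0.0000+0.0000i)·(+0.1130+0.1366i)
Y_3^-3(R⁻¹ n̂) = -0.060173-0.035828i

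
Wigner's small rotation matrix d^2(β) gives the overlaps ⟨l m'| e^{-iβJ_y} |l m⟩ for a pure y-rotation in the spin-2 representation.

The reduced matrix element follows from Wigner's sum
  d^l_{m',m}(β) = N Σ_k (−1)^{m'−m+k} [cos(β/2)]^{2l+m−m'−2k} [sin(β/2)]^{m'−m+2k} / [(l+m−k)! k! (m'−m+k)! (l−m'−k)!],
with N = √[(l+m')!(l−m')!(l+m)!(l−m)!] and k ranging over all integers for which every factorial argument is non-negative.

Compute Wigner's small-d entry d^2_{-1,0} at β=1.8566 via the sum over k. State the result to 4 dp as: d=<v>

d^2_{-1,0}(β=1.8566) via Wigner's sum:
With c≡cos(β/2)=0.599196 and s≡sin(β/2)=0.800602, N=[1·6·2·2]^{1/2}=4.898979
Admissible k: 1..2 (factorial args all ≥0)
  k=1: (−1)^0·4.8990/(2)·0.5992^3·0.8006^1 = +0.421890
  k=2: (−1)^1·4.8990/(2)·0.5992^1·0.8006^3 = -0.753174
d^2_{-1,0}(1.8566) = +0.421890 -0.753174 = -0.331284

d=-0.3313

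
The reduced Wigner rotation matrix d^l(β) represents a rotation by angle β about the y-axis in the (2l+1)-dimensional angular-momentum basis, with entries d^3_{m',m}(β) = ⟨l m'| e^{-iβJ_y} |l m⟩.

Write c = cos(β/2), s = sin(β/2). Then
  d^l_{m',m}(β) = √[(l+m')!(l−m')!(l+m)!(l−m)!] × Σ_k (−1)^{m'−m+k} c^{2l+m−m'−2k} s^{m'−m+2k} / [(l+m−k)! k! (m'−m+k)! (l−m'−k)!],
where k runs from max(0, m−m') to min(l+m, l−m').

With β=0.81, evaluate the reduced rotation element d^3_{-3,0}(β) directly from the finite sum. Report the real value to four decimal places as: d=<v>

d^3_{-3,0}(β=0.81) via Wigner's sum:
Half-angle: c=0.919102, s=0.394019. N=√(1·720·6·6)=160.996894
k∈{3} keeps every argument non-negative
  k=3: (−1)^0·160.9969/(36)·0.9191^3·0.3940^3 = +0.212401
d^3_{-3,0}(0.81) = +0.212401

d=0.2124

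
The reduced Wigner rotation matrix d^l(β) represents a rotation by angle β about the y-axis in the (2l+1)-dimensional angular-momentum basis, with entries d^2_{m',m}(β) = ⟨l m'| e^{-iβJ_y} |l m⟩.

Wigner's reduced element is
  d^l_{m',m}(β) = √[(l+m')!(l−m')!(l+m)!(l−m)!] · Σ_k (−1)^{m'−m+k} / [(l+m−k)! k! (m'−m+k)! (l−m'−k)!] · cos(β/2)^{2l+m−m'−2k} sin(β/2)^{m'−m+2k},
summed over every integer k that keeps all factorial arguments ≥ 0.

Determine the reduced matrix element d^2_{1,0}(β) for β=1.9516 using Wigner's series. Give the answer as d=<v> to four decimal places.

d^2_{1,0}(β=1.9516) via Wigner's sum:
Half-angle: c=0.560506, s=0.828151. N=√(6·1·2·2)=4.898979
k∈{0,1} keeps every argument non-negative
  k=0: (−1)^1·4.8990/(2)·0.5605^3·0.8282^1 = -0.357211
  k=1: (−1)^2·4.8990/(2)·0.5605^1·0.8282^3 = +0.779801
d^2_{1,0}(1.9516) = -0.357211 +0.779801 = +0.422589

d=0.4226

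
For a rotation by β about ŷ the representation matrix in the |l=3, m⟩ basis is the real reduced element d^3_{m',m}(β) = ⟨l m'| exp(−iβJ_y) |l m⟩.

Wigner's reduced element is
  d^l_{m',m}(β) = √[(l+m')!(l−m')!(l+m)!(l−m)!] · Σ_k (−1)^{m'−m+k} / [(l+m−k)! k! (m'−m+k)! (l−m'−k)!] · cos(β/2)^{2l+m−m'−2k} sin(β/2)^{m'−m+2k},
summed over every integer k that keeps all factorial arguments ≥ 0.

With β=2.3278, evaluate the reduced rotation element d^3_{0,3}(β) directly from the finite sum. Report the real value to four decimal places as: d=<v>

d=0.2147

d^3_{0,3}(β=2.3278) via Wigner's sum:
With c≡cos(β/2)=0.395761 and s≡sin(β/2)=0.918354, N=[6·6·720·1]^{1/2}=160.996894
The bounds max(0,m−m')=3 and min(l+m,l−m')=3 give 1 term
  k=3: (−1)^0·160.9969/(36)·0.3958^3·0.9184^3 = +0.214706
d^3_{0,3}(2.3278) = +0.214706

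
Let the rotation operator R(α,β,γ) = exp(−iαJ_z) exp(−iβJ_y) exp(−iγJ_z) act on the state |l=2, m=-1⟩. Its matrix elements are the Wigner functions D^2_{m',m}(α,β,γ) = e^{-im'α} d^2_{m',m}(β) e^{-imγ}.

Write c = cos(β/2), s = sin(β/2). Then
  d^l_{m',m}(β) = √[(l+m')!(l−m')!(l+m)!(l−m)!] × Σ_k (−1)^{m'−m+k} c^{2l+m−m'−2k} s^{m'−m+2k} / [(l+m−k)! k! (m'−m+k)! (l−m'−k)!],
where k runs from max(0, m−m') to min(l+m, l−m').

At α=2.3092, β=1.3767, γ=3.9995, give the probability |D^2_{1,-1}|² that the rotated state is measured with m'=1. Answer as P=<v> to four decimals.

P=0.3127

Split into d^2_{1,-1}(β=1.3767) × two z-phases.
Half-angle: c=0.772295, s=0.635264. N=√(6·1·1·6)=6.000000
k: max(0,(-1)−(1))=0 … min(2+(-1),2−(1))=1
  k=0: (−1)^2·6.0000/(2)·0.7723^2·0.6353^2 = +0.722098
  k=1: (−1)^3·6.0000/(6)·0.7723^0·0.6353^4 = -0.162861
d^2_{1,-1}(1.3767) = +0.722098 -0.162861 = +0.559237
|D^2_{1,-1}|² = |d^2_{1,-1}(β)|² = (+0.559237)² = 0.312746 (the z-rotation phases have unit modulus)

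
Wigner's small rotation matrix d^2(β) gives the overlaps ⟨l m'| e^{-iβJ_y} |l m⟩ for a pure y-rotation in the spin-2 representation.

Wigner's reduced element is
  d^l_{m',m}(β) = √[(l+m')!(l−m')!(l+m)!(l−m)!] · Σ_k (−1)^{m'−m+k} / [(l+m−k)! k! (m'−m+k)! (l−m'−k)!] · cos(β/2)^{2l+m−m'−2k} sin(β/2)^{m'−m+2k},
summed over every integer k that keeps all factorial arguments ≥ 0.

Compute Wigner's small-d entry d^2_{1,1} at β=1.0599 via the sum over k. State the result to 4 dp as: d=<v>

d=-0.0164

d^2_{1,1}(β=1.0599) via Wigner's sum:
c=cos(1.0599/2)=0.862832, s=sin(1.0599/2)=0.505490; N=√[6·1·6·1]=6.000000
Admissible k: 0..1 (factorial args all ≥0)
  k=0: (−1)^0·6.0000/(6)·0.8628^4·0.5055^0 = +0.554250
  k=1: (−1)^1·6.0000/(2)·0.8628^2·0.5055^2 = -0.570689
d^2_{1,1}(1.0599) = +0.554250 -0.570689 = -0.016439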